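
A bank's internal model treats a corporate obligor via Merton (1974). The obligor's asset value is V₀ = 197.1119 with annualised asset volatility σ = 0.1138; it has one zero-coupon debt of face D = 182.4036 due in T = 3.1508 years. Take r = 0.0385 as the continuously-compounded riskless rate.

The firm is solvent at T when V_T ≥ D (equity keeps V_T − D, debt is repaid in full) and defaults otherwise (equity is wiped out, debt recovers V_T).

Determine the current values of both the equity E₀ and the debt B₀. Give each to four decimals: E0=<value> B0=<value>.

E0=38.6291 B0=158.4828

d₁ = [ln(V₀/D) + (r + σ²/2)T] / (σ√T)
   = [ln(197.1119/182.4036) + (0.0385 + 0.5·0.1138²)·3.1508] / (0.1138·√3.1508)
   = [0.077550 + 0.141708] / 0.202001 = 1.085431
d₂ = d₁ − σ√T = 1.085431 − 0.202001 = 0.883430
N(d₁) = 0.861135,  N(d₂) = 0.811498,  e^(−rT) = 0.885763
E₀ = V₀·N(d₁) − D·e^(−rT)·N(d₂)
   = 197.1119·0.861135 − 182.4036·0.885763·0.811498 = 38.629073
B₀ = V₀ − E₀ = 197.1119 − 38.629073 = 158.482827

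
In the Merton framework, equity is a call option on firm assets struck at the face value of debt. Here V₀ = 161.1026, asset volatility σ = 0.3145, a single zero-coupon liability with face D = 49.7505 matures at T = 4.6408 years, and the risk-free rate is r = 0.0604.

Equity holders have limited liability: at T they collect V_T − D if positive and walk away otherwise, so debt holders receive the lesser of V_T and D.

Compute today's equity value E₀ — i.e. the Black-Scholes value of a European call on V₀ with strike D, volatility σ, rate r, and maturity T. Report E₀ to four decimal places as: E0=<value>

E0=123.7984

d₁ = [ln(V₀/D) + (r + σ²/2)T] / (σ√T)
   = [ln(161.1026/49.7505) + (0.0604 + 0.5·0.3145²)·4.6408] / (0.3145·√4.6408)
   = [1.175021 + 0.509816] / 0.677512 = 2.486799
d₂ = d₁ − σ√T = 2.486799 − 0.677512 = 1.809287
N(d₁) = 0.993555,  N(d₂) = 0.964797,  e^(−rT) = 0.755554
E₀ = V₀·N(d₁) − D·e^(−rT)·N(d₂)
   = 161.1026·0.993555 − 49.7505·0.755554·0.964797 = 123.798390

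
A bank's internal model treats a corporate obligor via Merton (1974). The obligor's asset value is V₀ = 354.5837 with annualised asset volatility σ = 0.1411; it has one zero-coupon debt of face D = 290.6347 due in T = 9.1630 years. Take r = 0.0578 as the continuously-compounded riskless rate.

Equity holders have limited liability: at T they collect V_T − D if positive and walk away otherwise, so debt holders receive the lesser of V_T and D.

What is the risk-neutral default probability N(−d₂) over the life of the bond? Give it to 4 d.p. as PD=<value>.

PD=0.0678

d₁ = [ln(V₀/D) + (r + σ²/2)T] / (σ√T)
   = [ln(354.5837/290.6347) + (0.0578 + 0.5·0.1411²)·9.1630] / (0.1411·√9.1630)
   = [0.198877 + 0.620835] / 0.427116 = 1.919180
d₂ = d₁ − σ√T = 1.919180 − 0.427116 = 1.492064
risk-neutral PD = N(−d₂) = N(-1.492064) = 0.067841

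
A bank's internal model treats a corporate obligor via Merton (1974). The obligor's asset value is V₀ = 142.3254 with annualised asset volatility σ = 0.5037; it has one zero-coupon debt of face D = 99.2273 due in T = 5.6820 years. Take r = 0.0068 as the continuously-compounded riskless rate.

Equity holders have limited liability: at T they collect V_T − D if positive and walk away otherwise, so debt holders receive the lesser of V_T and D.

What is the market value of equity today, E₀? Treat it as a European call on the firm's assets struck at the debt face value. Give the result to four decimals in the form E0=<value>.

E0=79.7007

d₁ = [ln(V₀/D) + (r + σ²/2)T] / (σ√T)
   = [ln(142.3254/99.2273) + (0.0068 + 0.5·0.5037²)·5.6820] / (0.5037·√5.6820)
   = [0.360703 + 0.759438] / 1.200667 = 0.932932
d₂ = d₁ − σ√T = 0.932932 − 1.200667 = -0.267735
N(d₁) = 0.824573,  N(d₂) = 0.394452,  e^(−rT) = 0.962099
E₀ = V₀·N(d₁) − D·e^(−rT)·N(d₂)
   = 142.3254·0.824573 − 99.2273·0.962099·0.394452 = 79.700679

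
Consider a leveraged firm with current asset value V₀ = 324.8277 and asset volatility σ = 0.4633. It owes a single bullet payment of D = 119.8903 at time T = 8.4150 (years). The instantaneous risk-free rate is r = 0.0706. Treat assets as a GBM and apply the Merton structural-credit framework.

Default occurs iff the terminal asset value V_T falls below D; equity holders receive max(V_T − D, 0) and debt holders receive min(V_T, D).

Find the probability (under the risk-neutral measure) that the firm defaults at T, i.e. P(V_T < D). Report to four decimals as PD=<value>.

PD=0.3044

d₁ = [ln(V₀/D) + (r + σ²/2)T] / (σ√T)
   = [ln(324.8277/119.8903) + (0.0706 + 0.5·0.4633²)·8.4150] / (0.4633·√8.4150)
   = [0.996718 + 1.497226] / 1.343969 = 1.855655
d₂ = d₁ − σ√T = 1.855655 − 1.343969 = 0.511686
risk-neutral PD = N(−d₂) = N(-0.511686) = 0.304435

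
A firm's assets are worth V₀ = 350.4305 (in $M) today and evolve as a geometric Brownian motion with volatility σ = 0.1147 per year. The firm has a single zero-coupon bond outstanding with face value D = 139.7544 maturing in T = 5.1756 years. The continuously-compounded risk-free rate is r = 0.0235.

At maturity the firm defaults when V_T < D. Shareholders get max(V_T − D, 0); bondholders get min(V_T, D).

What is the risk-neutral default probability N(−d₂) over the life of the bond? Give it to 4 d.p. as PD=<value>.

d₁ = [ln(V₀/D) + (r + σ²/2)T] / (σ√T)
   = [ln(350.4305/139.7544) + (0.0235 + 0.5·0.1147²)·5.1756] / (0.1147·√5.1756)
   = [0.919276 + 0.155672] / 0.260942 = 4.119491
d₂ = d₁ − σ√T = 4.119491 − 0.260942 = 3.858549
risk-neutral PD = N(−d₂) = N(-3.858549) = 0.000057

PD=0.0001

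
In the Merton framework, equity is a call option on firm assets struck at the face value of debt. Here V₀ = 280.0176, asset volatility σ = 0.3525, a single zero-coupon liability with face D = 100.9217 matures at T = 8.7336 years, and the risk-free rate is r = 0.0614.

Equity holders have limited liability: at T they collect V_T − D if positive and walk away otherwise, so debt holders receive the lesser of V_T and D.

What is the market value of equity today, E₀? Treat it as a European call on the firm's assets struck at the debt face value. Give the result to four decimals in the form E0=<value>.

d₁ = [ln(V₀/D) + (r + σ²/2)T] / (σ√T)
   = [ln(280.0176/100.9217) + (0.0614 + 0.5·0.3525²)·8.7336] / (0.3525·√8.7336)
   = [1.020507 + 1.078845] / 1.041731 = 2.015253
d₂ = d₁ − σ√T = 2.015253 − 1.041731 = 0.973522
N(d₁) = 0.978061,  N(d₂) = 0.834853,  e^(−rT) = 0.584942
E₀ = V₀·N(d₁) − D·e^(−rT)·N(d₂)
   = 280.0176·0.978061 − 100.9217·0.584942·0.834853 = 224.590138

E0=224.5901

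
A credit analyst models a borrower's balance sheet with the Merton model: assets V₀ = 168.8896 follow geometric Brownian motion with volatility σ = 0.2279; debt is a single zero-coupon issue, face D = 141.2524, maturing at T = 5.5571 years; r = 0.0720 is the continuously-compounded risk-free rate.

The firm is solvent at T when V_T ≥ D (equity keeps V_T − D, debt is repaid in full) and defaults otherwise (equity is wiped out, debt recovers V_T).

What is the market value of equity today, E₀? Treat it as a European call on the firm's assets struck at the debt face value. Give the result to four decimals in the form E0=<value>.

E0=78.9768

d₁ = [ln(V₀/D) + (r + σ²/2)T] / (σ√T)
   = [ln(168.8896/141.2524) + (0.0720 + 0.5·0.2279²)·5.5571] / (0.2279·√5.5571)
   = [0.178697 + 0.544425] / 0.537240 = 1.345993
d₂ = d₁ − σ√T = 1.345993 − 0.537240 = 0.808753
N(d₁) = 0.910848,  N(d₂) = 0.790671,  e^(−rT) = 0.670246
E₀ = V₀·N(d₁) − D·e^(−rT)·N(d₂)
   = 168.8896·0.910848 − 141.2524·0.670246·0.790671 = 78.976838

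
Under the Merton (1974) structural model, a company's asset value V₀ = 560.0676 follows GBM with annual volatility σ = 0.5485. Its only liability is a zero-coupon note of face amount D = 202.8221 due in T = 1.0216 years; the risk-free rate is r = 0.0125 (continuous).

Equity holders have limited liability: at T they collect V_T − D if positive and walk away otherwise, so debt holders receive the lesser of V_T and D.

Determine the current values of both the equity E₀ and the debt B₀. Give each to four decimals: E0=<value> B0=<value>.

d₁ = [ln(V₀/D) + (r + σ²/2)T] / (σ√T)
   = [ln(560.0676/202.8221) + (0.0125 + 0.5·0.5485²)·1.0216] / (0.5485·√1.0216)
   = [1.015728 + 0.166445] / 0.554392 = 2.132378
d₂ = d₁ − σ√T = 2.132378 − 0.554392 = 1.577986
N(d₁) = 0.983512,  N(d₂) = 0.942716,  e^(−rT) = 0.987311
E₀ = V₀·N(d₁) − D·e^(−rT)·N(d₂)
   = 560.0676·0.983512 − 202.8221·0.987311·0.942716 = 362.055860
B₀ = V₀ − E₀ = 560.0676 − 362.055860 = 198.011740

E0=362.0559 B0=198.0117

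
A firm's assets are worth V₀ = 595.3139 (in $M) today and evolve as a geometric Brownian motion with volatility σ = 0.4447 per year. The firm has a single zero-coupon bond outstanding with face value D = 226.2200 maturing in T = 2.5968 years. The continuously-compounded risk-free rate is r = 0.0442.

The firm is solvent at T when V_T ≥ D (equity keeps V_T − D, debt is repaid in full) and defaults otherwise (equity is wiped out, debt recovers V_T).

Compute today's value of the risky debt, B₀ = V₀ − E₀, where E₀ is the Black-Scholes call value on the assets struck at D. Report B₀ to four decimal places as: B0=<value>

B0=194.9052

d₁ = [ln(V₀/D) + (r + σ²/2)T] / (σ√T)
   = [ln(595.3139/226.2200) + (0.0442 + 0.5·0.4447²)·2.5968] / (0.4447·√2.5968)
   = [0.967581 + 0.371548] / 0.716616 = 1.868684
d₂ = d₁ − σ√T = 1.868684 − 0.716616 = 1.152068
N(d₁) = 0.969167,  N(d₂) = 0.875353,  e^(−rT) = 0.891564
E₀ = V₀·N(d₁) − D·e^(−rT)·N(d₂)
   = 595.3139·0.969167 − 226.2200·0.891564·0.875353 = 400.408741
B₀ = V₀ − E₀ = 595.3139 − 400.408741 = 194.905159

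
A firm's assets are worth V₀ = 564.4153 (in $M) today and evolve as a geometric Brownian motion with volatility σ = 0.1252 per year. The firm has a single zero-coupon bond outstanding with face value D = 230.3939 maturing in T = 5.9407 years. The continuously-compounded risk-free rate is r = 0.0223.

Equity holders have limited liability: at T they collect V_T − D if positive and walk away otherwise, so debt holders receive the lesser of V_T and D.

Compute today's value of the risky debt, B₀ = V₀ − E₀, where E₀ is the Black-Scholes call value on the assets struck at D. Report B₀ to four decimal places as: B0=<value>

d₁ = [ln(V₀/D) + (r + σ²/2)T] / (σ√T)
   = [ln(564.4153/230.3939) + (0.0223 + 0.5·0.1252²)·5.9407] / (0.1252·√5.9407)
   = [0.896000 + 0.179038] / 0.305157 = 3.522902
d₂ = d₁ − σ√T = 3.522902 − 0.305157 = 3.217746
N(d₁) = 0.999787,  N(d₂) = 0.999354,  e^(−rT) = 0.875923
E₀ = V₀·N(d₁) − D·e^(−rT)·N(d₂)
   = 564.4153·0.999787 − 230.3939·0.875923·0.999354 = 362.617999
B₀ = V₀ − E₀ = 564.4153 − 362.617999 = 201.797301

B0=201.7973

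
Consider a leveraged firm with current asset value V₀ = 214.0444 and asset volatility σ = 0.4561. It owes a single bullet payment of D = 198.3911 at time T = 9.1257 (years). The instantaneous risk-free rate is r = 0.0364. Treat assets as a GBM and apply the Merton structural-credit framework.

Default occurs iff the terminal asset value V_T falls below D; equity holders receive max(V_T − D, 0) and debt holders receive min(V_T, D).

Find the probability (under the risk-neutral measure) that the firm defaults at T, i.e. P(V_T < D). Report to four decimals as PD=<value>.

d₁ = [ln(V₀/D) + (r + σ²/2)T] / (σ√T)
   = [ln(214.0444/198.3911) + (0.0364 + 0.5·0.4561²)·9.1257] / (0.4561·√9.1257)
   = [0.075943 + 1.281372] / 1.377822 = 0.985117
d₂ = d₁ − σ√T = 0.985117 − 1.377822 = -0.392705
risk-neutral PD = N(−d₂) = N(0.392705) = 0.652731

PD=0.6527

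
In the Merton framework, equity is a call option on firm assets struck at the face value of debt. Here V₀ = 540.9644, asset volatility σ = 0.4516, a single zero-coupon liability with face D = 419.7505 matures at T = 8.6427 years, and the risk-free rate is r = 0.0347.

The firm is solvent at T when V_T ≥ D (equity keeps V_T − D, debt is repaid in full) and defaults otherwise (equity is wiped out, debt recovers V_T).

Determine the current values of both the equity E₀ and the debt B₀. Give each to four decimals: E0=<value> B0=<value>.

E0=340.1084 B0=200.8560

d₁ = [ln(V₀/D) + (r + σ²/2)T] / (σ√T)
   = [ln(540.9644/419.7505) + (0.0347 + 0.5·0.4516²)·8.6427] / (0.4516·√8.6427)
   = [0.253693 + 1.181209] / 1.327635 = 1.080796
d₂ = d₁ − σ√T = 1.080796 − 1.327635 = -0.246839
N(d₁) = 0.860106,  N(d₂) = 0.402516,  e^(−rT) = 0.740891
E₀ = V₀·N(d₁) − D·e^(−rT)·N(d₂)
   = 540.9644·0.860106 − 419.7505·0.740891·0.402516 = 340.108413
B₀ = V₀ − E₀ = 540.9644 − 340.108413 = 200.855987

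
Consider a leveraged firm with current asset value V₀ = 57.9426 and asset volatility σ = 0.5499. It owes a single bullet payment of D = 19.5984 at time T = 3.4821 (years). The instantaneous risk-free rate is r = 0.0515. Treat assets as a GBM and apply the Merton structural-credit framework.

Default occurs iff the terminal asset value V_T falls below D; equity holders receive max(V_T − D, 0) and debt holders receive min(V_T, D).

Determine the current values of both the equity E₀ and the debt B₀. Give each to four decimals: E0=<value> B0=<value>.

d₁ = [ln(V₀/D) + (r + σ²/2)T] / (σ√T)
   = [ln(57.9426/19.5984) + (0.0515 + 0.5·0.5499²)·3.4821] / (0.5499·√3.4821)
   = [1.084005 + 0.705804] / 1.026135 = 1.744225
d₂ = d₁ − σ√T = 1.744225 − 1.026135 = 0.718090
N(d₁) = 0.959440,  N(d₂) = 0.763649,  e^(−rT) = 0.835832
E₀ = V₀·N(d₁) − D·e^(−rT)·N(d₂)
   = 57.9426·0.959440 − 19.5984·0.835832·0.763649 = 43.083144
B₀ = V₀ − E₀ = 57.9426 − 43.083144 = 14.859456

E0=43.0831 B0=14.8595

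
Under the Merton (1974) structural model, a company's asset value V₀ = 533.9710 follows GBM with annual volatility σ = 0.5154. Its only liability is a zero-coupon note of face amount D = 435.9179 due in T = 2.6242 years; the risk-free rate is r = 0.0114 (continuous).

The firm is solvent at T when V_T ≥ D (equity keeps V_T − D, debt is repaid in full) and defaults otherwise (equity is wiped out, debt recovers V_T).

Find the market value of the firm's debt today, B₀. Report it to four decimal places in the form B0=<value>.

d₁ = [ln(V₀/D) + (r + σ²/2)T] / (σ√T)
   = [ln(533.9710/435.9179) + (0.0114 + 0.5·0.5154²)·2.6242] / (0.5154·√2.6242)
   = [0.202888 + 0.378458] / 0.834916 = 0.696293
d₂ = d₁ − σ√T = 0.696293 − 0.834916 = -0.138624
N(d₁) = 0.756877,  N(d₂) = 0.444874,  e^(−rT) = 0.970527
E₀ = V₀·N(d₁) − D·e^(−rT)·N(d₂)
   = 533.9710·0.756877 − 435.9179·0.970527·0.444874 = 215.937640
B₀ = V₀ − E₀ = 533.9710 − 215.937640 = 318.033360

B0=318.0334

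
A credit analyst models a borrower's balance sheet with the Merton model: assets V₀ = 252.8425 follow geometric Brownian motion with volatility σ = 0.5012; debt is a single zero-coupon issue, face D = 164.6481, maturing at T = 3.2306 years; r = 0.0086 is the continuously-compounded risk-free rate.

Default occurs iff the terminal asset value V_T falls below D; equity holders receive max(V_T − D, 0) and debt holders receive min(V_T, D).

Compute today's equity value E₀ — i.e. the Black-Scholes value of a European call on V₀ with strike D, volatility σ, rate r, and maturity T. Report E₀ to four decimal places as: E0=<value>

d₁ = [ln(V₀/D) + (r + σ²/2)T] / (σ√T)
   = [ln(252.8425/164.6481) + (0.0086 + 0.5·0.5012²)·3.2306] / (0.5012·√3.2306)
   = [0.428956 + 0.433549] / 0.900850 = 0.957434
d₂ = d₁ − σ√T = 0.957434 − 0.900850 = 0.056584
N(d₁) = 0.830826,  N(d₂) = 0.522562,  e^(−rT) = 0.972599
E₀ = V₀·N(d₁) − D·e^(−rT)·N(d₂)
   = 252.8425·0.830826 − 164.6481·0.972599·0.522562 = 126.386850

E0=126.3869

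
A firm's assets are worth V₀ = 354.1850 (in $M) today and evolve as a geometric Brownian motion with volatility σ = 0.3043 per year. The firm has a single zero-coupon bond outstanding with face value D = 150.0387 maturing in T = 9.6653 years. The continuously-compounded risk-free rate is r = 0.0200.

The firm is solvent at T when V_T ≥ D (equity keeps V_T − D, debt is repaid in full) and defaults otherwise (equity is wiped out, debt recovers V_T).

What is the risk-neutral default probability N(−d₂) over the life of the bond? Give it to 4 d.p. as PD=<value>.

PD=0.2613

d₁ = [ln(V₀/D) + (r + σ²/2)T] / (σ√T)
   = [ln(354.1850/150.0387) + (0.0200 + 0.5·0.3043²)·9.6653] / (0.3043·√9.6653)
   = [0.858926 + 0.640802] / 0.946040 = 1.585269
d₂ = d₁ − σ√T = 1.585269 − 0.946040 = 0.639229
risk-neutral PD = N(−d₂) = N(-0.639229) = 0.261337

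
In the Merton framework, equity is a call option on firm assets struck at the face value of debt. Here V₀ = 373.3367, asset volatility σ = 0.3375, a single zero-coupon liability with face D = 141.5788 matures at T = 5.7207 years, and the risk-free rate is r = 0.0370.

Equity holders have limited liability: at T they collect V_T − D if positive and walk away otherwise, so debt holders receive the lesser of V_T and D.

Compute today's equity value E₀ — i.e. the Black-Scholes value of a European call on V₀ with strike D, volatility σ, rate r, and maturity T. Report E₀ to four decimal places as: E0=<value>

d₁ = [ln(V₀/D) + (r + σ²/2)T] / (σ√T)
   = [ln(373.3367/141.5788) + (0.0370 + 0.5·0.3375²)·5.7207] / (0.3375·√5.7207)
   = [0.969624 + 0.537478] / 0.807232 = 1.867000
d₂ = d₁ − σ√T = 1.867000 − 0.807232 = 1.059768
N(d₁) = 0.969049,  N(d₂) = 0.855375,  e^(−rT) = 0.809235
E₀ = V₀·N(d₁) − D·e^(−rT)·N(d₂)
   = 373.3367·0.969049 − 141.5788·0.809235·0.855375 = 263.780881

E0=263.7809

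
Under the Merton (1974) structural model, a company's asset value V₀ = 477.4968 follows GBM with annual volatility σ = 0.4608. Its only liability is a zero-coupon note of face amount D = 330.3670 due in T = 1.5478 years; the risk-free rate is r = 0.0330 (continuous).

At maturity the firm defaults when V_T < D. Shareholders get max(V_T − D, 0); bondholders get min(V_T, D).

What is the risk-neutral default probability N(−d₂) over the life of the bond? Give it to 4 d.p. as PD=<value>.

d₁ = [ln(V₀/D) + (r + σ²/2)T] / (σ√T)
   = [ln(477.4968/330.3670) + (0.0330 + 0.5·0.4608²)·1.5478] / (0.4608·√1.5478)
   = [0.368353 + 0.215405] / 0.573284 = 1.018270
d₂ = d₁ − σ√T = 1.018270 − 0.573284 = 0.444986
risk-neutral PD = N(−d₂) = N(-0.444986) = 0.328165

PD=0.3282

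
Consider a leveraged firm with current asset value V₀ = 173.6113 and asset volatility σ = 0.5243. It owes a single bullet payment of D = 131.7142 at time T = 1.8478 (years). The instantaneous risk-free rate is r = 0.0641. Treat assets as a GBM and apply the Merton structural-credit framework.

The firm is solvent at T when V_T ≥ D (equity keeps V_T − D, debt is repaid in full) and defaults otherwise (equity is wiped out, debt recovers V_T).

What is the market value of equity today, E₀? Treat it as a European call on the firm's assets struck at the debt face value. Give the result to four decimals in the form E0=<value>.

d₁ = [ln(V₀/D) + (r + σ²/2)T] / (σ√T)
   = [ln(173.6113/131.7142) + (0.0641 + 0.5·0.5243²)·1.8478] / (0.5243·√1.8478)
   = [0.276184 + 0.372415] / 0.712701 = 0.910059
d₂ = d₁ − σ√T = 0.910059 − 0.712701 = 0.197358
N(d₁) = 0.818604,  N(d₂) = 0.578226,  e^(−rT) = 0.888302
E₀ = V₀·N(d₁) − D·e^(−rT)·N(d₂)
   = 173.6113·0.818604 − 131.7142·0.888302·0.578226 = 74.465361

E0=74.4654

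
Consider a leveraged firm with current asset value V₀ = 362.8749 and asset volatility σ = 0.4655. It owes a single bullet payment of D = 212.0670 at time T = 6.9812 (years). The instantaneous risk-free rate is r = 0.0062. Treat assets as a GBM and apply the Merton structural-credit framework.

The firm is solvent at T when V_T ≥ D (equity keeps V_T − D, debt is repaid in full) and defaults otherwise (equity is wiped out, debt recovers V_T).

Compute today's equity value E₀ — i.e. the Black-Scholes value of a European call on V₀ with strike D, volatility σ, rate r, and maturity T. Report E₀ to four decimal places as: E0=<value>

d₁ = [ln(V₀/D) + (r + σ²/2)T] / (σ√T)
   = [ln(362.8749/212.0670) + (0.0062 + 0.5·0.4655²)·6.9812] / (0.4655·√6.9812)
   = [0.537156 + 0.799662] / 1.229942 = 1.086895
d₂ = d₁ − σ√T = 1.086895 − 1.229942 = -0.143047
N(d₁) = 0.861458,  N(d₂) = 0.443126,  e^(−rT) = 0.957640
E₀ = V₀·N(d₁) − D·e^(−rT)·N(d₂)
   = 362.8749·0.861458 − 212.0670·0.957640·0.443126 = 222.609818

E0=222.6098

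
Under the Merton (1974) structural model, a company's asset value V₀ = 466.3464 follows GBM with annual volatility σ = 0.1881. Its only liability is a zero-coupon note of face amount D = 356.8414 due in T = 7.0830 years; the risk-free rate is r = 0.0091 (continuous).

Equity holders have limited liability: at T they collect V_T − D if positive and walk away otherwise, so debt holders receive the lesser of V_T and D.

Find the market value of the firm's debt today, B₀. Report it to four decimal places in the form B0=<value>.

d₁ = [ln(V₀/D) + (r + σ²/2)T] / (σ√T)
   = [ln(466.3464/356.8414) + (0.0091 + 0.5·0.1881²)·7.0830] / (0.1881·√7.0830)
   = [0.267637 + 0.189759] / 0.500608 = 0.913683
d₂ = d₁ − σ√T = 0.913683 − 0.500608 = 0.413075
N(d₁) = 0.819558,  N(d₂) = 0.660224,  e^(−rT) = 0.937578
E₀ = V₀·N(d₁) − D·e^(−rT)·N(d₂)
   = 466.3464·0.819558 − 356.8414·0.937578·0.660224 = 161.309011
B₀ = V₀ − E₀ = 466.3464 − 161.309011 = 305.037389

B0=305.0374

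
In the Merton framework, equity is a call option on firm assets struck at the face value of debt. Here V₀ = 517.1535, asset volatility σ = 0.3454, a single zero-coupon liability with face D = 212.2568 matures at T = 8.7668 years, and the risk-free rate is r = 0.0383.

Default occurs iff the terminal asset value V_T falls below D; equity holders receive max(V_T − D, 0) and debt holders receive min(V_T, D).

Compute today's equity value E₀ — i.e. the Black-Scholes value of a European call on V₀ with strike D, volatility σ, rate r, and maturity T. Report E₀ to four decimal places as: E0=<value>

d₁ = [ln(V₀/D) + (r + σ²/2)T] / (σ√T)
   = [ln(517.1535/212.2568) + (0.0383 + 0.5·0.3454²)·8.7668] / (0.3454·√8.7668)
   = [0.890543 + 0.858713] / 1.022687 = 1.710450
d₂ = d₁ − σ√T = 1.710450 − 1.022687 = 0.687763
N(d₁) = 0.956409,  N(d₂) = 0.754199,  e^(−rT) = 0.714789
E₀ = V₀·N(d₁) − D·e^(−rT)·N(d₂)
   = 517.1535·0.956409 − 212.2568·0.714789·0.754199 = 380.183979

E0=380.1840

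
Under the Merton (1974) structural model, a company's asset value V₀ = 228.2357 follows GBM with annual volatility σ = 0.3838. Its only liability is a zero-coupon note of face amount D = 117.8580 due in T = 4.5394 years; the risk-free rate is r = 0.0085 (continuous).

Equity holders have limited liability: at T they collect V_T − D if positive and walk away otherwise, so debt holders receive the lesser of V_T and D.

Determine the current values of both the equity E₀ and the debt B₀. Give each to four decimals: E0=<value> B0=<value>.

E0=128.4640 B0=99.7717

d₁ = [ln(V₀/D) + (r + σ²/2)T] / (σ√T)
   = [ln(228.2357/117.8580) + (0.0085 + 0.5·0.3838²)·4.5394] / (0.3838·√4.5394)
   = [0.660898 + 0.372917] / 0.817719 = 1.264267
d₂ = d₁ − σ√T = 1.264267 − 0.817719 = 0.446548
N(d₁) = 0.896933,  N(d₂) = 0.672399,  e^(−rT) = 0.962150
E₀ = V₀·N(d₁) − D·e^(−rT)·N(d₂)
   = 228.2357·0.896933 − 117.8580·0.962150·0.672399 = 128.464003
B₀ = V₀ − E₀ = 228.2357 − 128.464003 = 99.771697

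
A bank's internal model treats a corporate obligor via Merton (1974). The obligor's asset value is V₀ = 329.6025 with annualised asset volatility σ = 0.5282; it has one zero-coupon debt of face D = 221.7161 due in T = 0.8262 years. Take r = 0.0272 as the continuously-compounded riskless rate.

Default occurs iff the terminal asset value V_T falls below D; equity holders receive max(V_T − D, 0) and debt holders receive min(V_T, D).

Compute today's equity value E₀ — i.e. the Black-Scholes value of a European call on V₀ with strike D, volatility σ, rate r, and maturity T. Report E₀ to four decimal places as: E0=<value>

E0=126.1272

d₁ = [ln(V₀/D) + (r + σ²/2)T] / (σ√T)
   = [ln(329.6025/221.7161) + (0.0272 + 0.5·0.5282²)·0.8262] / (0.5282·√0.8262)
   = [0.396490 + 0.137726] / 0.480110 = 1.112693
d₂ = d₁ − σ√T = 1.112693 − 0.480110 = 0.632583
N(d₁) = 0.867080,  N(d₂) = 0.736497,  e^(−rT) = 0.977778
E₀ = V₀·N(d₁) − D·e^(−rT)·N(d₂)
   = 329.6025·0.867080 − 221.7161·0.977778·0.736497 = 126.127165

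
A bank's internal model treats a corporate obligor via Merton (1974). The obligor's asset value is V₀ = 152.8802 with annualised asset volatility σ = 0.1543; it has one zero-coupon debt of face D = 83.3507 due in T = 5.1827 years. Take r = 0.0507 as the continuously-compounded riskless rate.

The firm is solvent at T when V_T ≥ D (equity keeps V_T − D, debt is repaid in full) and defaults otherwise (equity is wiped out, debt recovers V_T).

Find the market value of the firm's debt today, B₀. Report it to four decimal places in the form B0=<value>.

B0=64.0160

d₁ = [ln(V₀/D) + (r + σ²/2)T] / (σ√T)
   = [ln(152.8802/83.3507) + (0.0507 + 0.5·0.1543²)·5.1827] / (0.1543·√5.1827)
   = [0.606598 + 0.324459] / 0.351272 = 2.650526
d₂ = d₁ − σ√T = 2.650526 − 0.351272 = 2.299254
N(d₁) = 0.995982,  N(d₂) = 0.989255,  e^(−rT) = 0.768924
E₀ = V₀·N(d₁) − D·e^(−rT)·N(d₂)
   = 152.8802·0.995982 − 83.3507·0.768924·0.989255 = 88.864176
B₀ = V₀ − E₀ = 152.8802 − 88.864176 = 64.016024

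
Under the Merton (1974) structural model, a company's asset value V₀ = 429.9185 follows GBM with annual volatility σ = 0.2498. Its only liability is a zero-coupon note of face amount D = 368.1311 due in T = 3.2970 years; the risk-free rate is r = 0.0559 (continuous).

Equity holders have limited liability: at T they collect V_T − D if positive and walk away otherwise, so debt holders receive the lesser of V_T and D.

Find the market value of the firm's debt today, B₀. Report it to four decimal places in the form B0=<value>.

d₁ = [ln(V₀/D) + (r + σ²/2)T] / (σ√T)
   = [ln(429.9185/368.1311) + (0.0559 + 0.5·0.2498²)·3.2970] / (0.2498·√3.2970)
   = [0.155157 + 0.287169] / 0.453578 = 0.975191
d₂ = d₁ − σ√T = 0.975191 − 0.453578 = 0.521613
N(d₁) = 0.835267,  N(d₂) = 0.699030,  e^(−rT) = 0.831684
E₀ = V₀·N(d₁) − D·e^(−rT)·N(d₂)
   = 429.9185·0.835267 − 368.1311·0.831684·0.699030 = 145.075573
B₀ = V₀ − E₀ = 429.9185 − 145.075573 = 284.842927

B0=284.8429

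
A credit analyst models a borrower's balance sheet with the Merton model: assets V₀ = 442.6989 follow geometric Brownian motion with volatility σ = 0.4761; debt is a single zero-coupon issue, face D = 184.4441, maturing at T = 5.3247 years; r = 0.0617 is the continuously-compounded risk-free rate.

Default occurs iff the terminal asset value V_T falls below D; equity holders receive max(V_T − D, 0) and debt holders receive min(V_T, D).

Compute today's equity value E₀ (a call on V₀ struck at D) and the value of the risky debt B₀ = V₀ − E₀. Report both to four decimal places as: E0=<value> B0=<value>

d₁ = [ln(V₀/D) + (r + σ²/2)T] / (σ√T)
   = [ln(442.6989/184.4441) + (0.0617 + 0.5·0.4761²)·5.3247] / (0.4761·√5.3247)
   = [0.875543 + 0.932012] / 1.098616 = 1.645303
d₂ = d₁ − σ√T = 1.645303 − 1.098616 = 0.546687
N(d₁) = 0.950046,  N(d₂) = 0.707703,  e^(−rT) = 0.719978
E₀ = V₀·N(d₁) − D·e^(−rT)·N(d₂)
   = 442.6989·0.950046 − 184.4441·0.719978·0.707703 = 326.604461
B₀ = V₀ − E₀ = 442.6989 − 326.604461 = 116.094439

E0=326.6045 B0=116.0944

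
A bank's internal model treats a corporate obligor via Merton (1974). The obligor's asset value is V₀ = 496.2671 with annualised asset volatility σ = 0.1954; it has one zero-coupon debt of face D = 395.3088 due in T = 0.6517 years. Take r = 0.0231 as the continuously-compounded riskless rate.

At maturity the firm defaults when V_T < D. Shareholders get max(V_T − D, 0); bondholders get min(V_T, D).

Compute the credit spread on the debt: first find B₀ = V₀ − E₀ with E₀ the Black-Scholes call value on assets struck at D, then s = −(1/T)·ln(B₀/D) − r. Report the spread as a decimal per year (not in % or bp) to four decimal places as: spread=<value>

spread=0.0074

d₁ = [ln(V₀/D) + (r + σ²/2)T] / (σ√T)
   = [ln(496.2671/395.3088) + (0.0231 + 0.5·0.1954²)·0.6517] / (0.1954·√0.6517)
   = [0.227447 + 0.027496] / 0.157742 = 1.616196
d₂ = d₁ − σ√T = 1.616196 − 0.157742 = 1.458454
N(d₁) = 0.946974,  N(d₂) = 0.927642,  e^(−rT) = 0.985058
E₀ = V₀·N(d₁) − D·e^(−rT)·N(d₂)
   = 496.2671·0.946974 − 395.3088·0.985058·0.927642 = 108.726053
B₀ = V₀ − E₀ = 496.2671 − 108.726053 = 387.541047
spread = −(1/T)·ln(B₀/D) − r = −(1/0.6517)·ln(387.541047/395.3088) − 0.0231 = 0.00735184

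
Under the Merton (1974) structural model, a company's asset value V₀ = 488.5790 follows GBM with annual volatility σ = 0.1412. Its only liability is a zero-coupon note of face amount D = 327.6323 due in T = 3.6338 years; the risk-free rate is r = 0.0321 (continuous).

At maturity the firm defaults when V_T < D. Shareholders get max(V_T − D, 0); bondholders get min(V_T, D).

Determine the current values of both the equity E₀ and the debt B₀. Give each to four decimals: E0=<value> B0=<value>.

d₁ = [ln(V₀/D) + (r + σ²/2)T] / (σ√T)
   = [ln(488.5790/327.6323) + (0.0321 + 0.5·0.1412²)·3.6338] / (0.1412·√3.6338)
   = [0.399609 + 0.152869] / 0.269163 = 2.052581
d₂ = d₁ − σ√T = 2.052581 − 0.269163 = 1.783418
N(d₁) = 0.979943,  N(d₂) = 0.962741,  e^(−rT) = 0.889901
E₀ = V₀·N(d₁) − D·e^(−rT)·N(d₂)
   = 488.5790·0.979943 − 327.6323·0.889901·0.962741 = 198.082710
B₀ = V₀ − E₀ = 488.5790 − 198.082710 = 290.496290

E0=198.0827 B0=290.4963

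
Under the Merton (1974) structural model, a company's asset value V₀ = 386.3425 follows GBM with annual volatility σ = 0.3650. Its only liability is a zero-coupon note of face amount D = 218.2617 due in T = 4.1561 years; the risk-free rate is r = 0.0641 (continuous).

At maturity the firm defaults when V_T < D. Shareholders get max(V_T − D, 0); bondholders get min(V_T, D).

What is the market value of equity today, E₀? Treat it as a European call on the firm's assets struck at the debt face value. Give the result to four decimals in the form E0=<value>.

E0=230.9155

d₁ = [ln(V₀/D) + (r + σ²/2)T] / (σ√T)
   = [ln(386.3425/218.2617) + (0.0641 + 0.5·0.3650²)·4.1561] / (0.3650·√4.1561)
   = [0.571029 + 0.543254] / 0.744108 = 1.497476
d₂ = d₁ − σ√T = 1.497476 − 0.744108 = 0.753368
N(d₁) = 0.932865,  N(d₂) = 0.774386,  e^(−rT) = 0.766128
E₀ = V₀·N(d₁) − D·e^(−rT)·N(d₂)
   = 386.3425·0.932865 − 218.2617·0.766128·0.774386 = 230.915520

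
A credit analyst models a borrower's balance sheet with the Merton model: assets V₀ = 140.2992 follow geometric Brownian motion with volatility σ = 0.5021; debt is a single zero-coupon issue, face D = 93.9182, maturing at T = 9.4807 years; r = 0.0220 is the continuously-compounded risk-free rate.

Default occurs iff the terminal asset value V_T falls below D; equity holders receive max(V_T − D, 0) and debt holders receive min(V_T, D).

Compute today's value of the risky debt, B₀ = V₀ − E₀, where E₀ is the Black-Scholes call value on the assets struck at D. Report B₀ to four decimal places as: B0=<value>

B0=43.9227

d₁ = [ln(V₀/D) + (r + σ²/2)T] / (σ√T)
   = [ln(140.2992/93.9182) + (0.0220 + 0.5·0.5021²)·9.4807] / (0.5021·√9.4807)
   = [0.401353 + 1.403639] / 1.546003 = 1.167521
d₂ = d₁ − σ√T = 1.167521 − 1.546003 = -0.378482
N(d₁) = 0.878500,  N(d₂) = 0.352536,  e^(−rT) = 0.811740
E₀ = V₀·N(d₁) − D·e^(−rT)·N(d₂)
   = 140.2992·0.878500 − 93.9182·0.811740·0.352536 = 96.376495
B₀ = V₀ − E₀ = 140.2992 − 96.376495 = 43.922705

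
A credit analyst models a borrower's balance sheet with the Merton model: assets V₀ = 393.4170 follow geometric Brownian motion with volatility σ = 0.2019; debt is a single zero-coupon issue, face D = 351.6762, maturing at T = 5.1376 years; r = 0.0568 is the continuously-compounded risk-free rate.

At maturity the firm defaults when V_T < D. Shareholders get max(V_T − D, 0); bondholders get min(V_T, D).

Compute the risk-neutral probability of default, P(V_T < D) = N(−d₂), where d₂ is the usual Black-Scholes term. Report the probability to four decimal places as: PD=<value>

PD=0.2566

d₁ = [ln(V₀/D) + (r + σ²/2)T] / (σ√T)
   = [ln(393.4170/351.6762) + (0.0568 + 0.5·0.2019²)·5.1376] / (0.2019·√5.1376)
   = [0.112159 + 0.396529] / 0.457632 = 1.111567
d₂ = d₁ − σ√T = 1.111567 − 0.457632 = 0.653934
risk-neutral PD = N(−d₂) = N(-0.653934) = 0.256577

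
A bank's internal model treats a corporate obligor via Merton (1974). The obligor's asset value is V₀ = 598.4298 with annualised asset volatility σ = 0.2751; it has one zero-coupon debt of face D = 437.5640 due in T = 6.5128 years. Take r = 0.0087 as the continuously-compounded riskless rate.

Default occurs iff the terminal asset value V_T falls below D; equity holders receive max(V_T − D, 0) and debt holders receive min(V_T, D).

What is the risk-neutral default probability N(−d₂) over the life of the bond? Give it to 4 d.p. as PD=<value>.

d₁ = [ln(V₀/D) + (r + σ²/2)T] / (σ√T)
   = [ln(598.4298/437.5640) + (0.0087 + 0.5·0.2751²)·6.5128] / (0.2751·√6.5128)
   = [0.313086 + 0.303106] / 0.702060 = 0.877691
d₂ = d₁ − σ√T = 0.877691 − 0.702060 = 0.175631
risk-neutral PD = N(−d₂) = N(-0.175631) = 0.430292

PD=0.4303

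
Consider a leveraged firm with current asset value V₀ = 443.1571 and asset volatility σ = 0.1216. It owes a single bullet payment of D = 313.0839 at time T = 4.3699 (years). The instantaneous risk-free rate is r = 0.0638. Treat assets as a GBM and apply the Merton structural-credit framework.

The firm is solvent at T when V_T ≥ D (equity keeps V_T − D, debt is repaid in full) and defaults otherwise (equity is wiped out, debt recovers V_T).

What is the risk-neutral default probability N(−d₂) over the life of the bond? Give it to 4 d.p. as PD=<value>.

PD=0.0097

d₁ = [ln(V₀/D) + (r + σ²/2)T] / (σ√T)
   = [ln(443.1571/313.0839) + (0.0638 + 0.5·0.1216²)·4.3699] / (0.1216·√4.3699)
   = [0.347453 + 0.311108] / 0.254196 = 2.590756
d₂ = d₁ − σ√T = 2.590756 − 0.254196 = 2.336559
risk-neutral PD = N(−d₂) = N(-2.336559) = 0.009731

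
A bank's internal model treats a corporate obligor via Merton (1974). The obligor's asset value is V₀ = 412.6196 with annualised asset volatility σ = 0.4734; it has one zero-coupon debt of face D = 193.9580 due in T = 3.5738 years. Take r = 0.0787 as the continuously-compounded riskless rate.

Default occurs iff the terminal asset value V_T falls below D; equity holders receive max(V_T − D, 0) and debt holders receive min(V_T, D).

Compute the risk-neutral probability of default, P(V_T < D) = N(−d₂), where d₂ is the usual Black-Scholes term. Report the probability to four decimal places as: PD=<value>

d₁ = [ln(V₀/D) + (r + σ²/2)T] / (σ√T)
   = [ln(412.6196/193.9580) + (0.0787 + 0.5·0.4734²)·3.5738] / (0.4734·√3.5738)
   = [0.754884 + 0.681716] / 0.894939 = 1.605250
d₂ = d₁ − σ√T = 1.605250 − 0.894939 = 0.710311
risk-neutral PD = N(−d₂) = N(-0.710311) = 0.238756

PD=0.2388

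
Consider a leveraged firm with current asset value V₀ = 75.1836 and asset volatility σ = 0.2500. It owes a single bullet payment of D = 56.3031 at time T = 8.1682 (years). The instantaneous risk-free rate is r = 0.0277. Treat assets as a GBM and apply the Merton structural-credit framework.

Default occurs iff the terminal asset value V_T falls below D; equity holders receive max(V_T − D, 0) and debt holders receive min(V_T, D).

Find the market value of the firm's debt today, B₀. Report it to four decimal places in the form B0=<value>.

d₁ = [ln(V₀/D) + (r + σ²/2)T] / (σ√T)
   = [ln(75.1836/56.3031) + (0.0277 + 0.5·0.2500²)·8.1682] / (0.2500·√8.1682)
   = [0.289184 + 0.481515] / 0.714502 = 1.078653
d₂ = d₁ − σ√T = 1.078653 − 0.714502 = 0.364151
N(d₁) = 0.859629,  N(d₂) = 0.642127,  e^(−rT) = 0.797511
E₀ = V₀·N(d₁) − D·e^(−rT)·N(d₂)
   = 75.1836·0.859629 − 56.3031·0.797511·0.642127 = 35.796942
B₀ = V₀ − E₀ = 75.1836 − 35.796942 = 39.386658

B0=39.3867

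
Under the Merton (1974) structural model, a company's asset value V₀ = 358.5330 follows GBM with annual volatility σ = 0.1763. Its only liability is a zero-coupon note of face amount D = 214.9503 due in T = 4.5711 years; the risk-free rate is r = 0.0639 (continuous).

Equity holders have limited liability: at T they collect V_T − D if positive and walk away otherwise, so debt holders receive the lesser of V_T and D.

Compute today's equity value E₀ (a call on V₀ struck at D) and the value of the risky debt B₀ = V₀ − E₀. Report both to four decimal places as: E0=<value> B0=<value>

d₁ = [ln(V₀/D) + (r + σ²/2)T] / (σ√T)
   = [ln(358.5330/214.9503) + (0.0639 + 0.5·0.1763²)·4.5711] / (0.1763·√4.5711)
   = [0.511614 + 0.363132] / 0.376932 = 2.320701
d₂ = d₁ − σ√T = 2.320701 − 0.376932 = 1.943770
N(d₁) = 0.989849,  N(d₂) = 0.974038,  e^(−rT) = 0.746699
E₀ = V₀·N(d₁) − D·e^(−rT)·N(d₂)
   = 358.5330·0.989849 − 214.9503·0.746699·0.974038 = 198.557133
B₀ = V₀ − E₀ = 358.5330 − 198.557133 = 159.975867

E0=198.5571 B0=159.9759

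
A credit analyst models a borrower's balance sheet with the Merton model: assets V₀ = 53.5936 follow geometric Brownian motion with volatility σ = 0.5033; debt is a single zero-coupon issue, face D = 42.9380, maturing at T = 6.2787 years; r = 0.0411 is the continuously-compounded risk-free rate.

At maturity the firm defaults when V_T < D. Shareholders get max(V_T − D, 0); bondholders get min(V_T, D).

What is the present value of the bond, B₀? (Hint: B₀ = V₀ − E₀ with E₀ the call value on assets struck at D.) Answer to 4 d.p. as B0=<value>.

d₁ = [ln(V₀/D) + (r + σ²/2)T] / (σ√T)
   = [ln(53.5936/42.9380) + (0.0411 + 0.5·0.5033²)·6.2787] / (0.5033·√6.2787)
   = [0.221672 + 1.053286] / 1.261136 = 1.010961
d₂ = d₁ − σ√T = 1.010961 − 1.261136 = -0.250175
N(d₁) = 0.843982,  N(d₂) = 0.401226,  e^(−rT) = 0.772553
E₀ = V₀·N(d₁) − D·e^(−rT)·N(d₂)
   = 53.5936·0.843982 − 42.9380·0.772553·0.401226 = 31.922631
B₀ = V₀ − E₀ = 53.5936 − 31.922631 = 21.670969

B0=21.6710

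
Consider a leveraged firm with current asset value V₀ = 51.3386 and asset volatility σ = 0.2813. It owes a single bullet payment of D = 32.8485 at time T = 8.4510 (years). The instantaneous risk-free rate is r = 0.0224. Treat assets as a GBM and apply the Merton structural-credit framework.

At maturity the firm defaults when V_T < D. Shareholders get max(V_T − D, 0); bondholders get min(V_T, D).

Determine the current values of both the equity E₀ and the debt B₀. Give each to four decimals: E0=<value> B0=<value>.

d₁ = [ln(V₀/D) + (r + σ²/2)T] / (σ√T)
   = [ln(51.3386/32.8485) + (0.0224 + 0.5·0.2813²)·8.4510] / (0.2813·√8.4510)
   = [0.446537 + 0.523665] / 0.817756 = 1.186419
d₂ = d₁ − σ√T = 1.186419 − 0.817756 = 0.368663
N(d₁) = 0.882272,  N(d₂) = 0.643811,  e^(−rT) = 0.827536
E₀ = V₀·N(d₁) − D·e^(−rT)·N(d₂)
   = 51.3386·0.882272 − 32.8485·0.827536·0.643811 = 27.793678
B₀ = V₀ − E₀ = 51.3386 − 27.793678 = 23.544922

E0=27.7937 B0=23.5449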